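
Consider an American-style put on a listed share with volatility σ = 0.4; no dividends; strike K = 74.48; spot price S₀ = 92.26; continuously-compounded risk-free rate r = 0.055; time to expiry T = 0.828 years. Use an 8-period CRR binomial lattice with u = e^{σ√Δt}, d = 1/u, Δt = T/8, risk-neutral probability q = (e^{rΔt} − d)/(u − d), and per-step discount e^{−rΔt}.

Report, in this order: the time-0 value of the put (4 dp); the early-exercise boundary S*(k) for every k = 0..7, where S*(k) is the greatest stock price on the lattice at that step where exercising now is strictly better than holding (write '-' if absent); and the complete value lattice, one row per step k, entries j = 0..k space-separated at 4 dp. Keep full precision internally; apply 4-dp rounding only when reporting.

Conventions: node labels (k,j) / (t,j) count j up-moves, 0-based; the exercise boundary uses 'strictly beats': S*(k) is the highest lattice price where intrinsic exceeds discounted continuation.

price = 4.2856
boundary = - - - - - 48.4815 55.1396 62.7121
tree:
4.2856
6.5420 1.9868
9.7387 3.2911 0.6525
14.0628 5.3514 1.1849 0.1058
19.5643 8.5004 2.1361 0.2087 0.0000
25.9985 13.0951 3.8170 0.4115 0.0000 0.0000
31.8526 19.3404 6.7473 0.8115 0.0000 0.0000 0.0000
36.9999 25.9985 11.7679 1.6002 0.0000 0.0000 0.0000 0.0000
41.5256 31.8526 19.3404 3.1555 0.0000 0.0000 0.0000 0.0000 0.0000

Δt=0.10350  u=1.13733  d=0.87925  q=0.48999  discount=0.99432
step 8 (expiry): payoffs max(K−S,0) = 41.5256 31.8526 19.3404 3.1555 0.0000 0.0000 0.0000 0.0000 0.0000
step 7: (k=7,j=0): S=37.4801, K−S=36.9999, hold=36.5771 ⇒ V=36.9999 exercise | (k=7,j=1): S=48.4815, K−S=25.9985, hold=25.5757 ⇒ V=25.9985 exercise | (k=7,j=2): S=62.7121, K−S=11.7679, hold=11.3452 ⇒ V=11.7679 exercise | (k=7,j=3): S=81.1196, K−S=0.0000, hold=1.6002 ⇒ V=1.6002 continue | (k=7,j=4): S=104.9303, K−S=0.0000, hold=0.0000 ⇒ V=0.0000 continue | (k=7,j=5): S=135.7300, K−S=0.0000, hold=0.0000 ⇒ V=0.0000 continue | (k=7,j=6): S=175.5702, K−S=0.0000, hold=0.0000 ⇒ V=0.0000 continue | (k=7,j=7): S=227.1045, K−S=0.0000, hold=0.0000 ⇒ V=0.0000 continue  boundary S*=62.7121
step 6: (k=6,j=0): S=42.6274, K−S=31.8526, hold=31.4299 ⇒ V=31.8526 exercise | (k=6,j=1): S=55.1396, K−S=19.3404, hold=18.9176 ⇒ V=19.3404 exercise | (k=6,j=2): S=71.3245, K−S=3.1555, hold=6.7473 ⇒ V=6.7473 continue | (k=6,j=3): S=92.2600, K−S=0.0000, hold=0.8115 ⇒ V=0.8115 continue | (k=6,j=4): S=119.3406, K−S=0.0000, hold=0.0000 ⇒ V=0.0000 continue | (k=6,j=5): S=154.3702, K−S=0.0000, hold=0.0000 ⇒ V=0.0000 continue | (k=6,j=6): S=199.6817, K−S=0.0000, hold=0.0000 ⇒ V=0.0000 continue  boundary S*=55.1396
step 5: (k=5,j=0): S=48.4815, K−S=25.9985, hold=25.5757 ⇒ V=25.9985 exercise | (k=5,j=1): S=62.7121, K−S=11.7679, hold=13.0951 ⇒ V=13.0951 continue | (k=5,j=2): S=81.1196, K−S=0.0000, hold=3.8170 ⇒ V=3.8170 continue | (k=5,j=3): S=104.9303, K−S=0.0000, hold=0.4115 ⇒ V=0.4115 continue | (k=5,j=4): S=135.7300, K−S=0.0000, hold=0.0000 ⇒ V=0.0000 continue | (k=5,j=5): S=175.5702, K−S=0.0000, hold=0.0000 ⇒ V=0.0000 continue  boundary S*=48.4815
step 4: (k=4,j=0): S=55.1396, K−S=19.3404, hold=19.5643 ⇒ V=19.5643 continue | (k=4,j=1): S=71.3245, K−S=3.1555, hold=8.5004 ⇒ V=8.5004 continue | (k=4,j=2): S=92.2600, K−S=0.0000, hold=2.1361 ⇒ V=2.1361 continue | (k=4,j=3): S=119.3406, K−S=0.0000, hold=0.2087 ⇒ V=0.2087 continue | (k=4,j=4): S=154.3702, K−S=0.0000, hold=0.0000 ⇒ V=0.0000 continue  boundary S*=-
step 3: (k=3,j=0): S=62.7121, K−S=11.7679, hold=14.0628 ⇒ V=14.0628 continue | (k=3,j=1): S=81.1196, K−S=0.0000, hold=5.3514 ⇒ V=5.3514 continue | (k=3,j=2): S=104.9303, K−S=0.0000, hold=1.1849 ⇒ V=1.1849 continue | (k=3,j=3): S=135.7300, K−S=0.0000, hold=0.1058 ⇒ V=0.1058 continue  boundary S*=-
step 2: (k=2,j=0): S=71.3245, K−S=3.1555, hold=9.7387 ⇒ V=9.7387 continue | (k=2,j=1): S=92.2600, K−S=0.0000, hold=3.2911 ⇒ V=3.2911 continue | (k=2,j=2): S=119.3406, K−S=0.0000, hold=0.6525 ⇒ V=0.6525 continue  boundary S*=-
step 1: (k=1,j=0): S=81.1196, K−S=0.0000, hold=6.5420 ⇒ V=6.5420 continue | (k=1,j=1): S=104.9303, K−S=0.0000, hold=1.9868 ⇒ V=1.9868 continue  boundary S*=-
step 0: (k=0,j=0): S=92.2600, K−S=0.0000, hold=4.2856 ⇒ V=4.2856 continue  boundary S*=-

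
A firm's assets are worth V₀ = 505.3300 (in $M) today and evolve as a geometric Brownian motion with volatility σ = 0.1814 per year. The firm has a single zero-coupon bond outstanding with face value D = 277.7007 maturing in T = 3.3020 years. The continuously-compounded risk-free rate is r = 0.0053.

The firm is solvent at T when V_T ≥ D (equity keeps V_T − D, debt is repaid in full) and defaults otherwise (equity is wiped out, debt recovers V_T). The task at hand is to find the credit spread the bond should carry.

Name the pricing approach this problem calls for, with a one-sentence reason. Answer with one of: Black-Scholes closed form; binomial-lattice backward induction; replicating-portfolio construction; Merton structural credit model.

framework: Merton structural credit model

Key observation: a levered firm with one bullet debt due at 3.3020 years is the canonical structural-credit setup: equity is a call on the firm's assets struck at the face value.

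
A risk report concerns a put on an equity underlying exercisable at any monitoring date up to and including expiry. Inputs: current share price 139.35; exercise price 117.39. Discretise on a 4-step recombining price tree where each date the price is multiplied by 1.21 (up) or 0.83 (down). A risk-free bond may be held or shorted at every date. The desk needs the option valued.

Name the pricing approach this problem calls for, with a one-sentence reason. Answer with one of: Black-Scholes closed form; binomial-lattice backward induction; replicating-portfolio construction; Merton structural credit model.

framework: binomial-lattice backward induction

Key observation: the exercise right at every one of the 4 steps is what matters: each node needs max(117.39 − S, continuation), which only the stepwise tree valuation starting from spot 139.35 delivers.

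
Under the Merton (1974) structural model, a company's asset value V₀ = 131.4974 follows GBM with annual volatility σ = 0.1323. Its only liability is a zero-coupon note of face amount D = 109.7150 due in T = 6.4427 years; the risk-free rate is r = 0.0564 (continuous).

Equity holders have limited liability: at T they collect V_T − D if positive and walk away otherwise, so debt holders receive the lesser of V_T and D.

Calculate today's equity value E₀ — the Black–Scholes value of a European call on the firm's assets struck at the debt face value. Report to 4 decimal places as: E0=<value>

E0=55.9447

Work the structural quantities from V₀ = 131.4974 against face 109.7150:
d₁ = [ln(V₀/D) + (r + σ²/2)T] / (σ√T)
   = [ln(131.4974/109.7150) + (0.0564 + 0.5·0.1323²)·6.4427] / (0.1323·√6.4427)
   = [0.181101 + 0.419753] / 0.335810 = 1.789265
d₂ = d₁ − σ√T = 1.789265 − 0.335810 = 1.453455
N(d₁) = 0.963214,  N(d₂) = 0.926951,  e^(−rT) = 0.695330
E₀ = V₀·N(d₁) − D·e^(−rT)·N(d₂)
   = 131.4974·0.963214 − 109.7150·0.695330·0.926951 = 55.944717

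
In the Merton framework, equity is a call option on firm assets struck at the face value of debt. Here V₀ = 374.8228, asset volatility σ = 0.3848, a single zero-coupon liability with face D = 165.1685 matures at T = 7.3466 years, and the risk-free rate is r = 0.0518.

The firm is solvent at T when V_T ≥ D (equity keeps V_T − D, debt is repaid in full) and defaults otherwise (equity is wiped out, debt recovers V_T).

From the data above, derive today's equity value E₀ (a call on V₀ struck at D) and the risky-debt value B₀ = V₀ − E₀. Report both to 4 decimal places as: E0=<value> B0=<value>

Work the structural quantities from V₀ = 374.8228 against face 165.1685:
d₁ = [ln(V₀/D) + (r + σ²/2)T] / (σ√T)
   = [ln(374.8228/165.1685) + (0.0518 + 0.5·0.3848²)·7.3466] / (0.3848·√7.3466)
   = [0.819487 + 0.924463] / 1.042985 = 1.672075
d₂ = d₁ − σ√T = 1.672075 − 1.042985 = 0.629090
N(d₁) = 0.952745,  N(d₂) = 0.735355,  e^(−rT) = 0.683483
E₀ = V₀·N(d₁) − D·e^(−rT)·N(d₂)
   = 374.8228·0.952745 − 165.1685·0.683483·0.735355 = 274.096569
B₀ = V₀ − E₀ = 374.8228 − 274.096569 = 100.726231

E0=274.0966 B0=100.7262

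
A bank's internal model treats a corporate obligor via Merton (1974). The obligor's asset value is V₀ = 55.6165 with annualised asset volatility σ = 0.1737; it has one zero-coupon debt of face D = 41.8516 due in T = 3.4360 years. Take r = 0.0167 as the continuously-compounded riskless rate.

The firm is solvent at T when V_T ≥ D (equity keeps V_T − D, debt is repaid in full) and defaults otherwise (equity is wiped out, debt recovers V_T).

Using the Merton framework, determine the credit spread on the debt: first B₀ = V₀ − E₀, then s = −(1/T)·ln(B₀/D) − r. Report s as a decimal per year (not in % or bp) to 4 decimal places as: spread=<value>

Apply the equity-as-call identities (strike 41.8516, horizon 3.4360 years):
d₁ = [ln(V₀/D) + (r + σ²/2)T] / (σ√T)
   = [ln(55.6165/41.8516) + (0.0167 + 0.5·0.1737²)·3.4360] / (0.1737·√3.4360)
   = [0.284350 + 0.109216] / 0.321978 = 1.222338
d₂ = d₁ − σ√T = 1.222338 − 0.321978 = 0.900360
N(d₁) = 0.889210,  N(d₂) = 0.816036,  e^(−rT) = 0.944234
E₀ = V₀·N(d₁) − D·e^(−rT)·N(d₂)
   = 55.6165·0.889210 − 41.8516·0.944234·0.816036 = 17.206897
B₀ = V₀ − E₀ = 55.6165 − 17.206897 = 38.409603
spread = −(1/T)·ln(B₀/D) − r = −(1/3.4360)·ln(38.409603/41.8516) − 0.0167 = 0.00827745

spread=0.0083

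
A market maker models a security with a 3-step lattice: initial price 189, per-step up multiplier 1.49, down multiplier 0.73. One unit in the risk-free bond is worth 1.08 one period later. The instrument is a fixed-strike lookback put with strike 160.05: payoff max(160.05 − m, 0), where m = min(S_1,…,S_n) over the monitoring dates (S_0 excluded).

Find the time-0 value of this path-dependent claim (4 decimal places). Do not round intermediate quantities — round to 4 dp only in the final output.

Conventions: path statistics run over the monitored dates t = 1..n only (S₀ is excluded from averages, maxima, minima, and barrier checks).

price = 22.5133

Risk-neutral up-probability p* = (R−d)/(u−d) = (1.08−0.73)/(1.49−0.73) = 0.4605; the claim prices as the p*-weighted sum of path payoffs discounted by R^3.
Enumerate all 2^3 = 8 price paths (U = up ×1.49, D = down ×0.73); each path with k up-moves has probability p*^k·(1−p*)^(3−k).
DDD: m=73.5242, payoff=86.5258, prob=0.157004
UDD: m=150.0700, payoff=9.9800, prob=0.134028
DUD: m=137.9700, payoff=22.0800, prob=0.134028
UUD: m=281.6100, payoff=0.0000, prob=0.114414
DDU: m=100.7181, payoff=59.3319, prob=0.134028
UDU: m=205.5753, payoff=0.0000, prob=0.114414
DUU: m=137.9700, payoff=22.0800, prob=0.114414
UUU: m=281.6100, payoff=0.0000, prob=0.097670
Price = Σ prob·payoff / R^3 = 28.360220 / 1.259712 = 22.5133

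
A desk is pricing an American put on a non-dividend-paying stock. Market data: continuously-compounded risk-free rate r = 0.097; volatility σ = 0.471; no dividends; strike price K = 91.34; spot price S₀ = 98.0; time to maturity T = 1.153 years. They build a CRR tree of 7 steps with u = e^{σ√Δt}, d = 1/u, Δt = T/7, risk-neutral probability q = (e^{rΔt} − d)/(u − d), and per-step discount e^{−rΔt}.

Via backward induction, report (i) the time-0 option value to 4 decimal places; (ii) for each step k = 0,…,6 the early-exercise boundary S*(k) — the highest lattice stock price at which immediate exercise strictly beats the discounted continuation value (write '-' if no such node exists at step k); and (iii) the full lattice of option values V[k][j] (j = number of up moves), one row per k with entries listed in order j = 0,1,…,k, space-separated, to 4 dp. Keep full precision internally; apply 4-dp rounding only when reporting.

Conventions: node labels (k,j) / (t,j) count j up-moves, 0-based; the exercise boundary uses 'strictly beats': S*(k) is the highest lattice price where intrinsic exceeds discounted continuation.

Δt=0.16471, u=1.21065, d=0.82600, q=0.49423, disc=e^(-rΔt)=0.98415
k=7 terminal: V=max(K-S,0) → 65.6300 53.6577 36.1103 10.3916 0.0000 0.0000 0.0000 0.0000
k=6: j=0 S=31.1257 intr=60.2143 cont=58.7665 V=60.2143[EX]; j=1 S=45.6200 intr=45.7200 cont=44.2722 V=45.7200[EX]; j=2 S=66.8637 intr=24.4763 cont=23.0285 V=24.4763[EX]; j=3 S=98.0000 intr=0.0000 cont=5.1725 V=5.1725[hold]; j=4 S=143.6354 intr=0.0000 cont=0.0000 V=0.0000[hold]; j=5 S=210.5218 intr=0.0000 cont=0.0000 V=0.0000[hold]; j=6 S=308.5549 intr=0.0000 cont=0.0000 V=0.0000[hold]  S*(6)=66.8637
k=5: j=0 S=37.6823 intr=53.6577 cont=52.2099 V=53.6577[EX]; j=1 S=55.2297 intr=36.1103 cont=34.6625 V=36.1103[EX]; j=2 S=80.9484 intr=10.3916 cont=14.6991 V=14.6991[hold]; j=3 S=118.6435 intr=0.0000 cont=2.5746 V=2.5746[hold]; j=4 S=173.8919 intr=0.0000 cont=0.0000 V=0.0000[hold]; j=5 S=254.8677 intr=0.0000 cont=0.0000 V=0.0000[hold]  S*(5)=55.2297
k=4: j=0 S=45.6200 intr=45.7200 cont=44.2722 V=45.7200[EX]; j=1 S=66.8637 intr=24.4763 cont=25.1236 V=25.1236[hold]; j=2 S=98.0000 intr=0.0000 cont=8.5688 V=8.5688[hold]; j=3 S=143.6354 intr=0.0000 cont=1.2815 V=1.2815[hold]; j=4 S=210.5218 intr=0.0000 cont=0.0000 V=0.0000[hold]  S*(4)=45.6200
k=3: j=0 S=55.2297 intr=36.1103 cont=34.9774 V=36.1103[EX]; j=1 S=80.9484 intr=10.3916 cont=16.6733 V=16.6733[hold]; j=2 S=118.6435 intr=0.0000 cont=4.8885 V=4.8885[hold]; j=3 S=173.8919 intr=0.0000 cont=0.6379 V=0.6379[hold]  S*(3)=55.2297
k=2: j=0 S=66.8637 intr=24.4763 cont=26.0839 V=26.0839[hold]; j=1 S=98.0000 intr=0.0000 cont=10.6769 V=10.6769[hold]; j=2 S=143.6354 intr=0.0000 cont=2.7436 V=2.7436[hold]  S*(2)=-
k=1: j=0 S=80.9484 intr=10.3916 cont=18.1766 V=18.1766[hold]; j=1 S=118.6435 intr=0.0000 cont=6.6490 V=6.6490[hold]  S*(1)=-
k=0: j=0 S=98.0000 intr=0.0000 cont=12.2815 V=12.2815[hold]  S*(0)=-

price = 12.2815
boundary = - - - 55.2297 45.6200 55.2297 66.8637
tree:
12.2815
18.1766 6.6490
26.0839 10.6769 2.7436
36.1103 16.6733 4.8885 0.6379
45.7200 25.1236 8.5688 1.2815 0.0000
53.6577 36.1103 14.6991 2.5746 0.0000 0.0000
60.2143 45.7200 24.4763 5.1725 0.0000 0.0000 0.0000
65.6300 53.6577 36.1103 10.3916 0.0000 0.0000 0.0000 0.0000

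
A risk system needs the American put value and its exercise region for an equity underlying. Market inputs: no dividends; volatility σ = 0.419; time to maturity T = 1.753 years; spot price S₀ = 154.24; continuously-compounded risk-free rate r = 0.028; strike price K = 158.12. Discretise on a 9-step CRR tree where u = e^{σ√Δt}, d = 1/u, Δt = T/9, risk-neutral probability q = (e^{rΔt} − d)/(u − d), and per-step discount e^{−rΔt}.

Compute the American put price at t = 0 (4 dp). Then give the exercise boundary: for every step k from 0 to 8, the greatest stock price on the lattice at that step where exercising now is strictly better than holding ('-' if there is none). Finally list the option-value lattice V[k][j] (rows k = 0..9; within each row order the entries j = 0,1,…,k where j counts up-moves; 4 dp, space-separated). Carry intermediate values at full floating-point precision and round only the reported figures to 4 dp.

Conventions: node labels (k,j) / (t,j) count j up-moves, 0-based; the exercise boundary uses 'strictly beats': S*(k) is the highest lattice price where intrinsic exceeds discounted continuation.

price = 33.1790
boundary = - - - - 73.6136 88.5662 73.6136 88.5662 106.5559
tree:
33.1790
43.8329 21.4847
56.2981 30.2090 11.8420
70.1128 41.2892 17.9966 5.0010
84.5064 54.6088 26.6667 8.3747 1.2337
96.9345 69.5538 38.2984 13.7875 2.3343 0.0000
107.2644 84.5064 52.8952 22.1927 4.4169 0.0000 0.0000
115.8503 96.9345 69.5538 34.6216 8.3573 0.0000 0.0000 0.0000
122.9867 107.2644 84.5064 51.5641 15.8130 0.0000 0.0000 0.0000 0.0000
128.9182 115.8503 96.9345 69.5538 29.9202 0.0000 0.0000 0.0000 0.0000 0.0000

Δt=0.19478  u=1.20312  d=0.83117  q=0.46860  discount=0.99456
step 9 (expiry): payoffs max(K−S,0) = 128.9182 115.8503 96.9345 69.5538 29.9202 0.0000 0.0000 0.0000 0.0000 0.0000
step 8: (k=8,j=0): S=35.1333, K−S=122.9867, hold=122.1267 ⇒ V=122.9867 exercise | (k=8,j=1): S=50.8556, K−S=107.2644, hold=106.4044 ⇒ V=107.2644 exercise | (k=8,j=2): S=73.6136, K−S=84.5064, hold=83.6464 ⇒ V=84.5064 exercise | (k=8,j=3): S=106.5559, K−S=51.5641, hold=50.7041 ⇒ V=51.5641 exercise | (k=8,j=4): S=154.2400, K−S=3.8800, hold=15.8130 ⇒ V=15.8130 continue | (k=8,j=5): S=223.2628, K−S=0.0000, hold=0.0000 ⇒ V=0.0000 continue | (k=8,j=6): S=323.1736, K−S=0.0000, hold=0.0000 ⇒ V=0.0000 continue | (k=8,j=7): S=467.7947, K−S=0.0000, hold=0.0000 ⇒ V=0.0000 continue | (k=8,j=8): S=677.1341, K−S=0.0000, hold=0.0000 ⇒ V=0.0000 continue  boundary S*=106.5559
step 7: (k=7,j=0): S=42.2697, K−S=115.8503, hold=114.9903 ⇒ V=115.8503 exercise | (k=7,j=1): S=61.1855, K−S=96.9345, hold=96.0745 ⇒ V=96.9345 exercise | (k=7,j=2): S=88.5662, K−S=69.5538, hold=68.6938 ⇒ V=69.5538 exercise | (k=7,j=3): S=128.1998, K−S=29.9202, hold=34.6216 ⇒ V=34.6216 continue | (k=7,j=4): S=185.5696, K−S=0.0000, hold=8.3573 ⇒ V=8.3573 continue | (k=7,j=5): S=268.6124, K−S=0.0000, hold=0.0000 ⇒ V=0.0000 continue | (k=7,j=6): S=388.8173, K−S=0.0000, hold=0.0000 ⇒ V=0.0000 continue | (k=7,j=7): S=562.8141, K−S=0.0000, hold=0.0000 ⇒ V=0.0000 continue  boundary S*=88.5662
step 6: (k=6,j=0): S=50.8556, K−S=107.2644, hold=106.4044 ⇒ V=107.2644 exercise | (k=6,j=1): S=73.6136, K−S=84.5064, hold=83.6464 ⇒ V=84.5064 exercise | (k=6,j=2): S=106.5559, K−S=51.5641, hold=52.8952 ⇒ V=52.8952 continue | (k=6,j=3): S=154.2400, K−S=3.8800, hold=22.1927 ⇒ V=22.1927 continue | (k=6,j=4): S=223.2628, K−S=0.0000, hold=4.4169 ⇒ V=4.4169 continue | (k=6,j=5): S=323.1736, K−S=0.0000, hold=0.0000 ⇒ V=0.0000 continue | (k=6,j=6): S=467.7947, K−S=0.0000, hold=0.0000 ⇒ V=0.0000 continue  boundary S*=73.6136
step 5: (k=5,j=0): S=61.1855, K−S=96.9345, hold=96.0745 ⇒ V=96.9345 exercise | (k=5,j=1): S=88.5662, K−S=69.5538, hold=69.3142 ⇒ V=69.5538 exercise | (k=5,j=2): S=128.1998, K−S=29.9202, hold=38.2984 ⇒ V=38.2984 continue | (k=5,j=3): S=185.5696, K−S=0.0000, hold=13.7875 ⇒ V=13.7875 continue | (k=5,j=4): S=268.6124, K−S=0.0000, hold=2.3343 ⇒ V=2.3343 continue | (k=5,j=5): S=388.8173, K−S=0.0000, hold=0.0000 ⇒ V=0.0000 continue  boundary S*=88.5662
step 4: (k=4,j=0): S=73.6136, K−S=84.5064, hold=83.6464 ⇒ V=84.5064 exercise | (k=4,j=1): S=106.5559, K−S=51.5641, hold=54.6088 ⇒ V=54.6088 continue | (k=4,j=2): S=154.2400, K−S=3.8800, hold=26.6667 ⇒ V=26.6667 continue | (k=4,j=3): S=223.2628, K−S=0.0000, hold=8.3747 ⇒ V=8.3747 continue | (k=4,j=4): S=323.1736, K−S=0.0000, hold=1.2337 ⇒ V=1.2337 continue  boundary S*=73.6136
step 3: (k=3,j=0): S=88.5662, K−S=69.5538, hold=70.1128 ⇒ V=70.1128 continue | (k=3,j=1): S=128.1998, K−S=29.9202, hold=41.2892 ⇒ V=41.2892 continue | (k=3,j=2): S=185.5696, K−S=0.0000, hold=17.9966 ⇒ V=17.9966 continue | (k=3,j=3): S=268.6124, K−S=0.0000, hold=5.0010 ⇒ V=5.0010 continue  boundary S*=-
step 2: (k=2,j=0): S=106.5559, K−S=51.5641, hold=56.2981 ⇒ V=56.2981 continue | (k=2,j=1): S=154.2400, K−S=3.8800, hold=30.2090 ⇒ V=30.2090 continue | (k=2,j=2): S=223.2628, K−S=0.0000, hold=11.8420 ⇒ V=11.8420 continue  boundary S*=-
step 1: (k=1,j=0): S=128.1998, K−S=29.9202, hold=43.8329 ⇒ V=43.8329 continue | (k=1,j=1): S=185.5696, K−S=0.0000, hold=21.4847 ⇒ V=21.4847 continue  boundary S*=-
step 0: (k=0,j=0): S=154.2400, K−S=3.8800, hold=33.1790 ⇒ V=33.1790 continue  boundary S*=-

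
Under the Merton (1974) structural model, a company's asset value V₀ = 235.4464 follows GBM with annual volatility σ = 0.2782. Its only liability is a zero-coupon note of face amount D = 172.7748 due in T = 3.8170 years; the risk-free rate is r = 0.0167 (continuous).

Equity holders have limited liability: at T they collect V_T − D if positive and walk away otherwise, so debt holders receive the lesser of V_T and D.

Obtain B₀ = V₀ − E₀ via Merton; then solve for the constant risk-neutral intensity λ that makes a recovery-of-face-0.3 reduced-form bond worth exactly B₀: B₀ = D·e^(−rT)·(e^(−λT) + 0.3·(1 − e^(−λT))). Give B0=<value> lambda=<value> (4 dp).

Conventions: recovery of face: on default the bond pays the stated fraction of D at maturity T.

Equity is a call on the firm's assets struck at D = 172.7748:
d₁ = [ln(V₀/D) + (r + σ²/2)T] / (σ√T)
   = [ln(235.4464/172.7748) + (0.0167 + 0.5·0.2782²)·3.8170] / (0.2782·√3.8170)
   = [0.309494 + 0.211453] / 0.543523 = 0.958463
d₂ = d₁ − σ√T = 0.958463 − 0.543523 = 0.414940
N(d₁) = 0.831085,  N(d₂) = 0.660907,  e^(−rT) = 0.938245
E₀ = V₀·N(d₁) − D·e^(−rT)·N(d₂)
   = 235.4464·0.831085 − 172.7748·0.938245·0.660907 = 88.539637
B₀ = V₀ − E₀ = 235.4464 − 88.539637 = 146.906763
e^(−λT) = (B₀·e^(rT)/D − 0.3)/(1 − 0.3) = (146.9068·1.065819/172.7748 − 0.3)/0.7 = 0.86606280
λ = −ln(0.86606280)/3.8170 = 0.037673

B0=146.9068 lambda=0.0377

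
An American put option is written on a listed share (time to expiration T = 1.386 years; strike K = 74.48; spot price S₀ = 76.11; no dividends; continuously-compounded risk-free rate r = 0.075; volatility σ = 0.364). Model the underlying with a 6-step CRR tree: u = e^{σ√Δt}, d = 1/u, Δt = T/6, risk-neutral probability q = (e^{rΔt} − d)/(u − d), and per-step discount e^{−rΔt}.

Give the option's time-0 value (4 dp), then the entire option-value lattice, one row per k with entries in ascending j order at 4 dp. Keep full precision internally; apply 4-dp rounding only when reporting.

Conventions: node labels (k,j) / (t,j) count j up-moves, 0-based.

price = 8.7809
tree:
8.7809
13.7940 4.1912
20.8405 7.3928 1.2110
29.4496 12.6729 2.4946 0.0000
36.6769 20.8405 5.1388 0.0000 0.0000
42.7443 29.4496 10.5856 0.0000 0.0000 0.0000
47.8378 36.6769 20.8405 0.0000 0.0000 0.0000 0.0000

Δt=0.23100  u=1.19118  d=0.83950  q=0.50607  discount=0.98282
step 6 (expiry): payoffs max(K−S,0) = 47.8378 36.6769 20.8405 0.0000 0.0000 0.0000 0.0000
k=5: (k=5,j=0): S=31.7357, K−S=42.7443, hold=41.4650 ⇒ V=42.7443 exercise | (k=5,j=1): S=45.0304, K−S=29.4496, hold=28.1704 ⇒ V=29.4496 exercise | (k=5,j=2): S=63.8944, K−S=10.5856, hold=10.1170 ⇒ V=10.5856 exercise | (k=5,j=3): S=90.6610, K−S=0.0000, hold=0.0000 ⇒ V=0.0000 continue | (k=5,j=4): S=128.6405, K−S=0.0000, hold=0.0000 ⇒ V=0.0000 continue | (k=5,j=5): S=182.5303, K−S=0.0000, hold=0.0000 ⇒ V=0.0000 continue
k=4: (k=4,j=0): S=37.8031, K−S=36.6769, hold=35.3977 ⇒ V=36.6769 exercise | (k=4,j=1): S=53.6395, K−S=20.8405, hold=19.5613 ⇒ V=20.8405 exercise | (k=4,j=2): S=76.1100, K−S=0.0000, hold=5.1388 ⇒ V=5.1388 continue | (k=4,j=3): S=107.9939, K−S=0.0000, hold=0.0000 ⇒ V=0.0000 continue | (k=4,j=4): S=153.2344, K−S=0.0000, hold=0.0000 ⇒ V=0.0000 continue
k=3: (k=3,j=0): S=45.0304, K−S=29.4496, hold=28.1704 ⇒ V=29.4496 exercise | (k=3,j=1): S=63.8944, K−S=10.5856, hold=12.6729 ⇒ V=12.6729 continue | (k=3,j=2): S=90.6610, K−S=0.0000, hold=2.4946 ⇒ V=2.4946 continue | (k=3,j=3): S=128.6405, K−S=0.0000, hold=0.0000 ⇒ V=0.0000 continue
k=2: (k=2,j=0): S=53.6395, K−S=20.8405, hold=20.5995 ⇒ V=20.8405 exercise | (k=2,j=1): S=76.1100, K−S=0.0000, hold=7.3928 ⇒ V=7.3928 continue | (k=2,j=2): S=107.9939, K−S=0.0000, hold=1.2110 ⇒ V=1.2110 continue
k=1: (k=1,j=0): S=63.8944, K−S=10.5856, hold=13.7940 ⇒ V=13.7940 continue | (k=1,j=1): S=90.6610, K−S=0.0000, hold=4.1912 ⇒ V=4.1912 continue
k=0: (k=0,j=0): S=76.1100, K−S=0.0000, hold=8.7809 ⇒ V=8.7809 continue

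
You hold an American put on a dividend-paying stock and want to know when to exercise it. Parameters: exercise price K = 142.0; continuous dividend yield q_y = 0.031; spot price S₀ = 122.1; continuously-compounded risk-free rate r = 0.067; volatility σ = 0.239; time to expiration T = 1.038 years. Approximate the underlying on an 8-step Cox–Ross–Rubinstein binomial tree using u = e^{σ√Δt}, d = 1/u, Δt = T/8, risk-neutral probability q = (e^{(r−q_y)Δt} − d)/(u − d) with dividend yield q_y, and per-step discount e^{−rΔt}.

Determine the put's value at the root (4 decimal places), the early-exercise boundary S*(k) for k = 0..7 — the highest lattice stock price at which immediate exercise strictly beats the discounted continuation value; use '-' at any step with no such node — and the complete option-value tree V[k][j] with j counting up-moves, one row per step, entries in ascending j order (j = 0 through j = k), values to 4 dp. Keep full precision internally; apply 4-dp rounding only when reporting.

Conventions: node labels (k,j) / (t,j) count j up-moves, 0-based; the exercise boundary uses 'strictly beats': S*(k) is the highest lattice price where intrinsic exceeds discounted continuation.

Δt=0.12975  u=1.08990  d=0.91751  q=0.50565  discount=0.99134
step 8 (expiry): payoffs max(K−S,0) = 80.6790 69.1573 55.4709 39.2128 19.9000 0.0000 0.0000 0.0000 0.0000
step 7: (k=7,j=0): S=66.8340, K−S=75.1660, hold=74.2052 ⇒ V=75.1660 exercise | (k=7,j=1): S=79.3915, K−S=62.6085, hold=61.6981 ⇒ V=62.6085 exercise | (k=7,j=2): S=94.3085, K−S=47.6915, hold=46.8410 ⇒ V=47.6915 exercise | (k=7,j=3): S=112.0282, K−S=29.9718, hold=29.1924 ⇒ V=29.9718 exercise | (k=7,j=4): S=133.0773, K−S=8.9227, hold=9.7524 ⇒ V=9.7524 continue | (k=7,j=5): S=158.0813, K−S=0.0000, hold=0.0000 ⇒ V=0.0000 continue | (k=7,j=6): S=187.7834, K−S=0.0000, hold=0.0000 ⇒ V=0.0000 continue | (k=7,j=7): S=223.0663, K−S=0.0000, hold=0.0000 ⇒ V=0.0000 continue  boundary S*=112.0282
step 6: (k=6,j=0): S=72.8427, K−S=69.1573, hold=68.2207 ⇒ V=69.1573 exercise | (k=6,j=1): S=86.5291, K−S=55.4709, hold=54.5891 ⇒ V=55.4709 exercise | (k=6,j=2): S=102.7872, K−S=39.2128, hold=38.3963 ⇒ V=39.2128 exercise | (k=6,j=3): S=122.1000, K−S=19.9000, hold=19.5770 ⇒ V=19.9000 exercise | (k=6,j=4): S=145.0415, K−S=0.0000, hold=4.7794 ⇒ V=4.7794 continue | (k=6,j=5): S=172.2935, K−S=0.0000, hold=0.0000 ⇒ V=0.0000 continue | (k=6,j=6): S=204.6659, K−S=0.0000, hold=0.0000 ⇒ V=0.0000 continue  boundary S*=122.1000
step 5: (k=5,j=0): S=79.3915, K−S=62.6085, hold=61.6981 ⇒ V=62.6085 exercise | (k=5,j=1): S=94.3085, K−S=47.6915, hold=46.8410 ⇒ V=47.6915 exercise | (k=5,j=2): S=112.0282, K−S=29.9718, hold=29.1924 ⇒ V=29.9718 exercise | (k=5,j=3): S=133.0773, K−S=8.9227, hold=12.1482 ⇒ V=12.1482 continue | (k=5,j=4): S=158.0813, K−S=0.0000, hold=2.3422 ⇒ V=2.3422 continue | (k=5,j=5): S=187.7834, K−S=0.0000, hold=0.0000 ⇒ V=0.0000 continue  boundary S*=112.0282
step 4: (k=4,j=0): S=86.5291, K−S=55.4709, hold=54.5891 ⇒ V=55.4709 exercise | (k=4,j=1): S=102.7872, K−S=39.2128, hold=38.3963 ⇒ V=39.2128 exercise | (k=4,j=2): S=122.1000, K−S=19.9000, hold=20.7779 ⇒ V=20.7779 continue | (k=4,j=3): S=145.0415, K−S=0.0000, hold=7.1276 ⇒ V=7.1276 continue | (k=4,j=4): S=172.2935, K−S=0.0000, hold=1.1479 ⇒ V=1.1479 continue  boundary S*=102.7872
step 3: (k=3,j=0): S=94.3085, K−S=47.6915, hold=46.8410 ⇒ V=47.6915 exercise | (k=3,j=1): S=112.0282, K−S=29.9718, hold=29.6325 ⇒ V=29.9718 exercise | (k=3,j=2): S=133.0773, K−S=8.9227, hold=13.7555 ⇒ V=13.7555 continue | (k=3,j=3): S=158.0813, K−S=0.0000, hold=4.0684 ⇒ V=4.0684 continue  boundary S*=112.0282
step 2: (k=2,j=0): S=102.7872, K−S=39.2128, hold=38.3963 ⇒ V=39.2128 exercise | (k=2,j=1): S=122.1000, K−S=19.9000, hold=21.5836 ⇒ V=21.5836 continue | (k=2,j=2): S=145.0415, K−S=0.0000, hold=8.7806 ⇒ V=8.7806 continue  boundary S*=102.7872
step 1: (k=1,j=0): S=112.0282, K−S=29.9718, hold=30.0364 ⇒ V=30.0364 continue | (k=1,j=1): S=133.0773, K−S=8.9227, hold=14.9790 ⇒ V=14.9790 continue  boundary S*=-
step 0: (k=0,j=0): S=122.1000, K−S=19.9000, hold=22.2285 ⇒ V=22.2285 continue  boundary S*=-

price = 22.2285
boundary = - - 102.7872 112.0282 102.7872 112.0282 122.1000 112.0282
tree:
22.2285
30.0364 14.9790
39.2128 21.5836 8.7806
47.6915 29.9718 13.7555 4.0684
55.4709 39.2128 20.7779 7.1276 1.1479
62.6085 47.6915 29.9718 12.1482 2.3422 0.0000
69.1573 55.4709 39.2128 19.9000 4.7794 0.0000 0.0000
75.1660 62.6085 47.6915 29.9718 9.7524 0.0000 0.0000 0.0000
80.6790 69.1573 55.4709 39.2128 19.9000 0.0000 0.0000 0.0000 0.0000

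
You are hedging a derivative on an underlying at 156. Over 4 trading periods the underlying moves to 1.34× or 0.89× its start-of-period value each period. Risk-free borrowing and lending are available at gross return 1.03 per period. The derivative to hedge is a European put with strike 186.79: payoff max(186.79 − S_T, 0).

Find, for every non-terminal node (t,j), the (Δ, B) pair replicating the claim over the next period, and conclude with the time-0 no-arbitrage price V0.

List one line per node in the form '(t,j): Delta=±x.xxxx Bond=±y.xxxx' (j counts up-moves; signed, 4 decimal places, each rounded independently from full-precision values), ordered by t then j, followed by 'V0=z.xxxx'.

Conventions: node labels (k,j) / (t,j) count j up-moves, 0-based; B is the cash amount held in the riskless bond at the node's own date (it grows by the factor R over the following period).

Arbitrage-free pricing uses the up-move probability p* = (R−d)/(u−d) = 0.3111, discounting each step at R = 1.03.
Expiry values: V(4,0)=88.9121, V(4,1)=39.4233, V(4,2)=0.0000, V(4,3)=0.0000, V(4,4)=0.0000
  t=3,j=0: stock 109.9752 → up 147.3667 (V=39.4233), down 97.8779 (V=88.9121). Price 71.3744; hedge Δ=-1.0000, bond B=181.3495.
  t=3,j=1: stock 165.5806 → up 221.8780 (V=0.0000), down 147.3667 (V=39.4233). Price 26.3672; hedge Δ=-0.5291, bond B=113.9745.
  t=3,j=2: stock 249.3011 → up 334.0635 (V=0.0000), down 221.8780 (V=0.0000). Price 0.0000; hedge Δ=0.0000, bond B=0.0000.
  t=3,j=3: stock 375.3522 → up 502.9720 (V=0.0000), down 334.0635 (V=0.0000). Price 0.0000; hedge Δ=0.0000, bond B=0.0000.
  t=2,j=0: stock 123.5676 → up 165.5806 (V=26.3672), down 109.9752 (V=71.3744). Price 55.7011; hedge Δ=-0.8094, bond B=155.7169.
  t=2,j=1: stock 186.0456 → up 249.3011 (V=0.0000), down 165.5806 (V=26.3672). Price 17.6350; hedge Δ=-0.3149, bond B=76.2289.
  t=2,j=2: stock 280.1136 → up 375.3522 (V=0.0000), down 249.3011 (V=0.0000). Price 0.0000; hedge Δ=0.0000, bond B=0.0000.
  t=1,j=0: stock 138.8400 → up 186.0456 (V=17.6350), down 123.5676 (V=55.7011). Price 42.5809; hedge Δ=-0.6093, bond B=127.1721.
  t=1,j=1: stock 209.0400 → up 280.1136 (V=0.0000), down 186.0456 (V=17.6350). Price 11.7947; hedge Δ=-0.1875, bond B=50.9837.
  t=0,j=0: stock 156.0000 → up 209.0400 (V=11.7947), down 138.8400 (V=42.5809). Price 32.0417; hedge Δ=-0.4385, bond B=100.4554.
Verification: the root portfolio costs Δ(0,0)·S0 + B(0,0) = 32.0417, matching V0.

(0,0): Delta=-0.4385 Bond=100.4554
(1,0): Delta=-0.6093 Bond=127.1721
(1,1): Delta=-0.1875 Bond=50.9837
(2,0): Delta=-0.8094 Bond=155.7169
(2,1): Delta=-0.3149 Bond=76.2289
(2,2): Delta=0.0000 Bond=0.0000
(3,0): Delta=-1.0000 Bond=181.3495
(3,1): Delta=-0.5291 Bond=113.9745
(3,2): Delta=0.0000 Bond=0.0000
(3,3): Delta=0.0000 Bond=0.0000
V0=32.0417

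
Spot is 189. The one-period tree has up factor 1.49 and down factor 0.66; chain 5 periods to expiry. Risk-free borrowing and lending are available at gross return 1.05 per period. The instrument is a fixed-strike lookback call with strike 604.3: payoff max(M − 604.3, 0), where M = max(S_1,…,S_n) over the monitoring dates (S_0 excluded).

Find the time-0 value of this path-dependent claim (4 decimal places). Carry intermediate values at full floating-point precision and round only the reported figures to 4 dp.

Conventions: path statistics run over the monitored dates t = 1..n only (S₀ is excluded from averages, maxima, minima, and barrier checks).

price = 22.2311

Set p* = 0.4699 (from d < R < u); the path-dependent value is the discounted p*-expectation over all price paths.
Enumerate all 2^5 = 32 price paths (U = up ×1.49, D = down ×0.66); each path with k up-moves has probability p*^k·(1−p*)^(5−k).
DDDDD: M=124.7400, payoff=0.0000, prob=0.041867
UDDDD: M=281.6100, payoff=0.0000, prob=0.037109
DUDDD: M=185.8626, payoff=0.0000, prob=0.037109
UUDDD: M=419.5989, payoff=0.0000, prob=0.032892
DDUDD: M=124.7400, payoff=0.0000, prob=0.037109
UDUDD: M=281.6100, payoff=0.0000, prob=0.032892
DUUDD: M=276.9353, payoff=0.0000, prob=0.032892
UUUDD: M=625.2024, payoff=20.9024, prob=0.029155
DDDUD: M=124.7400, payoff=0.0000, prob=0.037109
UDDUD: M=281.6100, payoff=0.0000, prob=0.032892
DUDUD: M=185.8626, payoff=0.0000, prob=0.032892
UUDUD: M=419.5989, payoff=0.0000, prob=0.029155
DDUUD: M=182.7773, payoff=0.0000, prob=0.032892
UDUUD: M=412.6336, payoff=0.0000, prob=0.029155
DUUUD: M=412.6336, payoff=0.0000, prob=0.029155
UUUUD: M=931.5515, payoff=327.2515, prob=0.025842
DDDDU: M=124.7400, payoff=0.0000, prob=0.037109
UDDDU: M=281.6100, payoff=0.0000, prob=0.032892
DUDDU: M=185.8626, payoff=0.0000, prob=0.032892
UUDDU: M=419.5989, payoff=0.0000, prob=0.029155
DDUDU: M=124.7400, payoff=0.0000, prob=0.032892
UDUDU: M=281.6100, payoff=0.0000, prob=0.029155
DUUDU: M=276.9353, payoff=0.0000, prob=0.029155
UUUDU: M=625.2024, payoff=20.9024, prob=0.025842
DDDUU: M=124.7400, payoff=0.0000, prob=0.032892
UDDUU: M=281.6100, payoff=0.0000, prob=0.029155
DUDUU: M=272.3381, payoff=0.0000, prob=0.029155
UUDUU: M=614.8240, payoff=10.5240, prob=0.025842
DDUUU: M=272.3381, payoff=0.0000, prob=0.029155
UDUUU: M=614.8240, payoff=10.5240, prob=0.025842
DUUUU: M=614.8240, payoff=10.5240, prob=0.025842
UUUUU: M=1388.0118, payoff=783.7118, prob=0.022905
Price = Σ prob·payoff / R^5 = 28.373167 / 1.276282 = 22.2311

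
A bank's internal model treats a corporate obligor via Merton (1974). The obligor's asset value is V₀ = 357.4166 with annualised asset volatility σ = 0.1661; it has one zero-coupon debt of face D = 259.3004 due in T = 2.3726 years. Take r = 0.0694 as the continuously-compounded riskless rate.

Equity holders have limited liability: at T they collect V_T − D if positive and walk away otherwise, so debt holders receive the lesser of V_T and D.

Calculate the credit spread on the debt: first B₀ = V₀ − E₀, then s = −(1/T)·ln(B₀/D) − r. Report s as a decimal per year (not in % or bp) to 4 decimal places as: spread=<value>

spread=0.0015

With assets at 357.4166 and a single debt payment of 259.3004 at 2.3726 years:
d₁ = [ln(V₀/D) + (r + σ²/2)T] / (σ√T)
   = [ln(357.4166/259.3004) + (0.0694 + 0.5·0.1661²)·2.3726] / (0.1661·√2.3726)
   = [0.320915 + 0.197388] / 0.255848 = 2.025822
d₂ = d₁ − σ√T = 2.025822 − 0.255848 = 1.769974
N(d₁) = 0.978608,  N(d₂) = 0.961634,  e^(−rT) = 0.848183
E₀ = V₀·N(d₁) − D·e^(−rT)·N(d₂)
   = 357.4166·0.978608 − 259.3004·0.848183·0.961634 = 138.274572
B₀ = V₀ − E₀ = 357.4166 − 138.274572 = 219.142028
spread = −(1/T)·ln(B₀/D) − r = −(1/2.3726)·ln(219.142028/259.3004) − 0.0694 = 0.00152101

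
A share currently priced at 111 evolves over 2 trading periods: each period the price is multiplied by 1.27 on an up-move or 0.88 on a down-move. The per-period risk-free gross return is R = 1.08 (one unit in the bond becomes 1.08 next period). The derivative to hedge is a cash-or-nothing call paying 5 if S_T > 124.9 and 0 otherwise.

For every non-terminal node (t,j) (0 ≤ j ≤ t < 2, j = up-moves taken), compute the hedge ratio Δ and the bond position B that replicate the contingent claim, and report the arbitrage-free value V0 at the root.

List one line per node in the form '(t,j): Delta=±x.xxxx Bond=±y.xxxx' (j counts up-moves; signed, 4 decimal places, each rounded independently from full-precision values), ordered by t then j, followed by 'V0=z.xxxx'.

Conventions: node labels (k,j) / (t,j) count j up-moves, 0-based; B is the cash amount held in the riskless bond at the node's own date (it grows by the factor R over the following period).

(0,0): Delta=0.0548 Bond=-4.9603
(1,0): Delta=0.0000 Bond=0.0000
(1,1): Delta=0.0909 Bond=-10.4463
V0=1.1273

Under the risk-neutral measure, an up-move has probability p* = (R−d)/(u−d) = 0.5128 and values discount at R = 1.08.
Terminal payoffs: V(2,0)=0.0000, V(2,1)=0.0000, V(2,2)=5.0000
(1,0): S=97.6800. Δ = (V_up−V_dn)/(S_up−S_dn) = (0.0000−0.0000)/(124.0536−85.9584) = 0.0000. V = [p*·0.0000 + (1−p*)·0.0000]/1.08 = 0.0000. B = V − Δ·S = 0.0000.
(1,1): S=140.9700. Δ = (V_up−V_dn)/(S_up−S_dn) = (5.0000−0.0000)/(179.0319−124.0536) = 0.0909. V = [p*·5.0000 + (1−p*)·0.0000]/1.08 = 2.3742. B = V − Δ·S = -10.4463.
(0,0): S=111.0000. Δ = (V_up−V_dn)/(S_up−S_dn) = (2.3742−0.0000)/(140.9700−97.6800) = 0.0548. V = [p*·2.3742 + (1−p*)·0.0000]/1.08 = 1.1273. B = V − Δ·S = -4.9603.
Sanity check at the root: Δ(0,0)·S0 + B(0,0) reproduces V0 = 1.1273.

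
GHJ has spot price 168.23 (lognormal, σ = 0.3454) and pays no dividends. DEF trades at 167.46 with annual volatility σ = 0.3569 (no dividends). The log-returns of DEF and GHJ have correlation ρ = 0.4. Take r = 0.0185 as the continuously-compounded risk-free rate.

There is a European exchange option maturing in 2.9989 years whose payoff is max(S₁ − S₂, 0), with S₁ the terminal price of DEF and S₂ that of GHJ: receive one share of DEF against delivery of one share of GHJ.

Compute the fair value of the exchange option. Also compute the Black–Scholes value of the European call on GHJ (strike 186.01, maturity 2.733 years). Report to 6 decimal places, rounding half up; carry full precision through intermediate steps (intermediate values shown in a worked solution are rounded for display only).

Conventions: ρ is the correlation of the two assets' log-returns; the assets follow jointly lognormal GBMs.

σ_eff = √(σ₁² + σ₂² − 2ρσ₁σ₂) = √(0.3569² + 0.3454² − 2·0.4·0.3569·0.3454) = 0.384786
d₁ = (ln(S₁/S₂) + (q₂ − q₁ + σ_eff²/2)T) / (σ_eff√T) = (ln(167.46/168.23) + (0.0 − 0.0 + 0.074030)·2.9989) / 0.666346 = 0.326289
d₂ = d₁ − σ_eff√T = 0.326289 − 0.666346 = -0.340058
N(d₁) = 0.627897,  N(d₂) = 0.366906
V = S₁·e^{−q₁T}·N(d₁) − S₂·e^{−q₂T}·N(d₂) = 105.147629 − 61.724674 = 43.422955
[vanilla: GHJ call K=186.01]
σ√T = 0.3454·√2.733 = 0.571008
d₁ = (ln(S/K) + (r+σ²/2)T) / (σ√T) = (ln(168.23/186.01) + (0.0185+0.3454²/2)·2.733) / 0.571008 = (-0.100468 + 0.213586) / 0.571008 = 0.198101
d₂ = d₁ − σ√T = 0.198101 − 0.571008 = -0.372907
e^{−rT} = 0.950696
N(d₁) = 0.578517,  N(d₂) = 0.354609
price = S·N(d₁) − K·e^{−rT}·N(d₂) = 97.323905 − 62.708682 = 34.615223

exchange price = 43.422955
price(GHJ call K=186.01) = 34.615223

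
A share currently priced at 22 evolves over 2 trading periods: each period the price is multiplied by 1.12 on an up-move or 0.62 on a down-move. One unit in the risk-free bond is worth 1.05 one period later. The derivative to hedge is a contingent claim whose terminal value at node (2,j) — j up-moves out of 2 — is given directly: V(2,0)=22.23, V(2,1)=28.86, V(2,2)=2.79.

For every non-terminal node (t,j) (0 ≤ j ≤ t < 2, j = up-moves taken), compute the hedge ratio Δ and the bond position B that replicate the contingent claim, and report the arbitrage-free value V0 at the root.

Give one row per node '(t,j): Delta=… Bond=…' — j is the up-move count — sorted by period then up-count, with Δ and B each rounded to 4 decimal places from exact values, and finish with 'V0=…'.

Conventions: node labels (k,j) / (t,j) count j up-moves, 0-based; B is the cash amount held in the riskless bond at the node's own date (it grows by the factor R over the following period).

(0,0): Delta=-1.8608 Bond=49.5074
(1,0): Delta=0.9721 Bond=13.3417
(1,1): Delta=-2.1161 Bond=58.2731
V0=8.5702

Since d<R<u, set p* = (R−d)/(u−d) = 0.8600; price each node as the discounted p*-expectation of its children.
Payoffs at expiry: V(2,0)=22.2300, V(2,1)=28.8600, V(2,2)=2.7900
Node (1,0) S=13.6400: V=(p*·28.8600+(1−p*)·22.2300)/1.05=26.6017; Δ=(28.8600−22.2300)/(15.2768−8.4568)=0.9721; B=V−Δ·S=13.3417
Node (1,1) S=24.6400: V=(p*·2.7900+(1−p*)·28.8600)/1.05=6.1331; Δ=(2.7900−28.8600)/(27.5968−15.2768)=-2.1161; B=V−Δ·S=58.2731
Node (0,0) S=22.0000: V=(p*·6.1331+(1−p*)·26.6017)/1.05=8.5702; Δ=(6.1331−26.6017)/(24.6400−13.6400)=-1.8608; B=V−Δ·S=49.5074
As a check, the time-0 holding Δ(0,0)·S0 + B(0,0) comes to 8.5702 — exactly V0.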